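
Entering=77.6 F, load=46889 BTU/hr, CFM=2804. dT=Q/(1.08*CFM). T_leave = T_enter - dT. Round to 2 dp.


dT = 46889/(1.08*2804) = 15.4835
T_leave = 77.6 - 15.4835 = 62.12 F

62.12 F


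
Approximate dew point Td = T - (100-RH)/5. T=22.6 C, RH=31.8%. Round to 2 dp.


Td = 22.6 - (100-31.8)/5 = 8.96 C

8.96 C


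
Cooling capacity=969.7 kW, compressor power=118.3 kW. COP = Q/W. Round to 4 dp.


COP = 969.7 / 118.3 = 8.1970

8.1970


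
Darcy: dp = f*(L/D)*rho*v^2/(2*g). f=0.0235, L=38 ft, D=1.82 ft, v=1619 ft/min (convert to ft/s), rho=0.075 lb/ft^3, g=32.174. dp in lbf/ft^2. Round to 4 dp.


v_fps = 1619/60 = 26.9833 ft/s
dp = 0.0235*(38/1.82)*0.075*26.9833^2/(2*32.174) = 0.4164 lbf/ft^2

0.4164 lbf/ft^2


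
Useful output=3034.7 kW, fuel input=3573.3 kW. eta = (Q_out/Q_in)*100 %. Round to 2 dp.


eta = (3034.7/3573.3)*100 = 84.93 %

84.93 %


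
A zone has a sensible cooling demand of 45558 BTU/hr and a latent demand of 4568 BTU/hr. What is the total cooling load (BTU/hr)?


Qt = 45558 + 4568 = 50126 BTU/hr

50126 BTU/hr


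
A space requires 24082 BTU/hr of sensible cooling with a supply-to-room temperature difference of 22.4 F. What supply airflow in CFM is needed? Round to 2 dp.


CFM = 24082 / (1.08 * 22.4) = 995.45

995.45 CFM


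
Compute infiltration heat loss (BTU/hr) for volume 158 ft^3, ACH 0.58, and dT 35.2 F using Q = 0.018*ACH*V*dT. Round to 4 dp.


Q = 0.018 * 0.58 * 158 * 35.2 = 58.0631 BTU/hr

58.0631 BTU/hr


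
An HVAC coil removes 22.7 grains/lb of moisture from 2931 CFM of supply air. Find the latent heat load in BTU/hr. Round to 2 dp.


Q = 0.68 * 2931 * 22.7 = 45242.92 BTU/hr

45242.92 BTU/hr


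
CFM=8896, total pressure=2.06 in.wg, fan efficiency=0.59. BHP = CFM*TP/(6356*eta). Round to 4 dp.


BHP = 8896 * 2.06 / (6356 * 0.59) = 4.8868 hp

4.8868 hp


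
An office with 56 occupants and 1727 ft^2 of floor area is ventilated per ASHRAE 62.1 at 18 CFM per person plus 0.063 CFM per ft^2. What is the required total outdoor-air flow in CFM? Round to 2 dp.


Total = 56*18 + 1727*0.063 = 1116.80 CFM

1116.80 CFM


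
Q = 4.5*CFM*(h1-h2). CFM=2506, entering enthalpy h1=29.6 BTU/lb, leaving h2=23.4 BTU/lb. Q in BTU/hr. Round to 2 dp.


Q = 4.5 * 2506 * (29.6 - 23.4) = 69917.40 BTU/hr

69917.40 BTU/hr


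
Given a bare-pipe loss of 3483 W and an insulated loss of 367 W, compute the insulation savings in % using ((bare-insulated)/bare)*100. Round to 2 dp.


Savings = ((3483-367)/3483)*100 = 89.46 %

89.46 %


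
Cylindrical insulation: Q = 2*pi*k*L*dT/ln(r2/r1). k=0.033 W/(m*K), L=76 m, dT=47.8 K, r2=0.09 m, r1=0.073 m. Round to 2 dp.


Q = 2*pi*0.033*76*47.8/ln(0.09/0.073) = 3598.01 W

3598.01 W


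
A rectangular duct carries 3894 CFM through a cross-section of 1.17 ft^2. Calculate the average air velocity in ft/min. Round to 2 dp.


V = 3894 / 1.17 = 3328.21 ft/min

3328.21 ft/min


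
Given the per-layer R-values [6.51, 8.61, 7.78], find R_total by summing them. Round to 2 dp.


R_total = 6.51 + 8.61 + 7.78 = 22.90

22.90


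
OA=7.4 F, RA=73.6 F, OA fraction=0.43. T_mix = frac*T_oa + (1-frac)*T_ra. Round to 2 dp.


T_mix = 0.43*7.4 + 0.57*73.6 = 45.13 F

45.13 F


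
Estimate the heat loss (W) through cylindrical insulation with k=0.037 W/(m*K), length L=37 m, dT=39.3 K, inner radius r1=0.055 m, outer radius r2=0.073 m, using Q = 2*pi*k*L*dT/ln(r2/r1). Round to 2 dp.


Q = 2*pi*0.037*37*39.3/ln(0.073/0.055) = 1193.98 W

1193.98 W


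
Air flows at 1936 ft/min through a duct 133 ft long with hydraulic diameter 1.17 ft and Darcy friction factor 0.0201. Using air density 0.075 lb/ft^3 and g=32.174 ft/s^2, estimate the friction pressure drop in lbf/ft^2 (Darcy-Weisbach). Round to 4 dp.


v_fps = 1936/60 = 32.2667 ft/s
dp = 0.0201*(133/1.17)*0.075*32.2667^2/(2*32.174) = 2.7727 lbf/ft^2

2.7727 lbf/ft^2


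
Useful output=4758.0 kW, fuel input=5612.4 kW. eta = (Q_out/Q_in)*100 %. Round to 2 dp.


eta = (4758.0/5612.4)*100 = 84.78 %

84.78 %


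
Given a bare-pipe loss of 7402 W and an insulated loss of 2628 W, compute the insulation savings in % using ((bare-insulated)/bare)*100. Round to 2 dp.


Savings = ((7402-2628)/7402)*100 = 64.50 %

64.50 %


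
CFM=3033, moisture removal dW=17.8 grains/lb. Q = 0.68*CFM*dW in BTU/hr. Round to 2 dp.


Q = 0.68 * 3033 * 17.8 = 36711.43 BTU/hr

36711.43 BTU/hr


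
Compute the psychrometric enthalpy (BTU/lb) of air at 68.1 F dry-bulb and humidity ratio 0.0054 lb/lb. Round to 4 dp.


h = 0.24*68.1 + 0.0054*(1061+0.444*68.1) = 22.2367 BTU/lb

22.2367 BTU/lb


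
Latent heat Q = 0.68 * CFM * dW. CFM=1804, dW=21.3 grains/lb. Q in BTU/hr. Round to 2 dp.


Q = 0.68 * 1804 * 21.3 = 26129.14 BTU/hr

26129.14 BTU/hr


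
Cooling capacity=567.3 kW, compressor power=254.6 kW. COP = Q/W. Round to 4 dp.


COP = 567.3 / 254.6 = 2.2282

2.2282


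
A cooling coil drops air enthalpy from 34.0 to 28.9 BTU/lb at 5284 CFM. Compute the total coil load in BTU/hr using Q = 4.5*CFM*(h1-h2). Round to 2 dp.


Q = 4.5 * 5284 * (34.0 - 28.9) = 121267.80 BTU/hr

121267.80 BTU/hr


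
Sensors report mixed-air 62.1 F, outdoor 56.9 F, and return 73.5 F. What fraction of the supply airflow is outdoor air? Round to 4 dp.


frac = (62.1 - 73.5) / (56.9 - 73.5) = 0.6867

0.6867


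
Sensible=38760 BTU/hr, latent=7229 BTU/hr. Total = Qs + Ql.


Qt = 38760 + 7229 = 45989 BTU/hr

45989 BTU/hr


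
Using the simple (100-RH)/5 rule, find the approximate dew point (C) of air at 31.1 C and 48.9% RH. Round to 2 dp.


Td = 31.1 - (100-48.9)/5 = 20.88 C

20.88 C


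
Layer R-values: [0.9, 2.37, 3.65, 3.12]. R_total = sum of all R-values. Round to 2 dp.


R_total = 0.9 + 2.37 + 3.65 + 3.12 = 10.04

10.04


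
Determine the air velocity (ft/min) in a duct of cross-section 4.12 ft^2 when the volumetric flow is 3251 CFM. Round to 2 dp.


V = 3251 / 4.12 = 789.08 ft/min

789.08 ft/min


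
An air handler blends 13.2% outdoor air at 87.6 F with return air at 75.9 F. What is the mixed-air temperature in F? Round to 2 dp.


T_mix = 75.9 + (13.2/100)*(87.6-75.9) = 77.44 F

77.44 F


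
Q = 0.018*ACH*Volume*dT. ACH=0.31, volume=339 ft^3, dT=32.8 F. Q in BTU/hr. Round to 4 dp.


Q = 0.018 * 0.31 * 339 * 32.8 = 62.0451 BTU/hr

62.0451 BTU/hr


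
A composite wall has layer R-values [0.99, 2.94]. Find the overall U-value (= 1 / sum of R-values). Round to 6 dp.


R_total = 0.99 + 2.94 = 3.93
U = 1/3.93 = 0.254453

0.254453


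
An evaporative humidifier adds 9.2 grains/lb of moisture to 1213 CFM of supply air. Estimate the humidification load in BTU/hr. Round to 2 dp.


Q = 0.68 * 1213 * 9.2 = 7588.53 BTU/hr

7588.53 BTU/hr


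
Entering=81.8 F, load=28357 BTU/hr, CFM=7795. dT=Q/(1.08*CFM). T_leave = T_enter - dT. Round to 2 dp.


dT = 28357/(1.08*7795) = 3.3684
T_leave = 81.8 - 3.3684 = 78.43 F

78.43 F


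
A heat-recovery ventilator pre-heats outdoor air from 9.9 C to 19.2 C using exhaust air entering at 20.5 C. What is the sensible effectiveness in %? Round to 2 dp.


eff = (19.2-9.9)/(20.5-9.9)*100 = 87.74 %

87.74 %


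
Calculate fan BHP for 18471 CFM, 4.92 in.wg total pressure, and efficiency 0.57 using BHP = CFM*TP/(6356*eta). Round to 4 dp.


BHP = 18471 * 4.92 / (6356 * 0.57) = 25.0840 hp

25.0840 hp


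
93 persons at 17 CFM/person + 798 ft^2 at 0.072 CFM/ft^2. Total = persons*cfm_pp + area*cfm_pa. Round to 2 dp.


Total = 93*17 + 798*0.072 = 1638.46 CFM

1638.46 CFM


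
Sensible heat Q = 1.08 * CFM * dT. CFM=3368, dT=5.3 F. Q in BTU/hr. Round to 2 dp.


Q = 1.08 * 3368 * 5.3 = 19278.43 BTU/hr

19278.43 BTU/hr


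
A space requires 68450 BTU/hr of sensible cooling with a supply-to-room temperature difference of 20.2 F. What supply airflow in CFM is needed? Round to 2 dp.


CFM = 68450 / (1.08 * 20.2) = 3137.61

3137.61 CFM


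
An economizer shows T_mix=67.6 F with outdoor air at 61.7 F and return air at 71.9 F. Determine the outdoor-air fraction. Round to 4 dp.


frac = (67.6 - 71.9) / (61.7 - 71.9) = 0.4216

0.4216


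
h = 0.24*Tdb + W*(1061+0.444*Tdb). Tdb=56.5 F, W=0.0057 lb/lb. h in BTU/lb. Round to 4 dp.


h = 0.24*56.5 + 0.0057*(1061+0.444*56.5) = 19.7507 BTU/lb

19.7507 BTU/lb


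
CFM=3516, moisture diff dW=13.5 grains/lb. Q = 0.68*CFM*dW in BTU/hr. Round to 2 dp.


Q = 0.68 * 3516 * 13.5 = 32276.88 BTU/hr

32276.88 BTU/hr


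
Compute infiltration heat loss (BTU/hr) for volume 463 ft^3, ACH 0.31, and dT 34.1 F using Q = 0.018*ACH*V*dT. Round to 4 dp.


Q = 0.018 * 0.31 * 463 * 34.1 = 88.0987 BTU/hr

88.0987 BTU/hr


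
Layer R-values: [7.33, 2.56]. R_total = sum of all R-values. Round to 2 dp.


R_total = 7.33 + 2.56 = 9.89

9.89


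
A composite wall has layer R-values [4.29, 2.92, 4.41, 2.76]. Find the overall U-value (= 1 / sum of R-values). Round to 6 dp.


R_total = 4.29 + 2.92 + 4.41 + 2.76 = 14.38
U = 1/14.38 = 0.069541

0.069541


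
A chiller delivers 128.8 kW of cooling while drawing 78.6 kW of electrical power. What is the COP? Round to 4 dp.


COP = 128.8 / 78.6 = 1.6387

1.6387


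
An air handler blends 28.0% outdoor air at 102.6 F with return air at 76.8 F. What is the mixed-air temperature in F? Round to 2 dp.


T_mix = 76.8 + (28.0/100)*(102.6-76.8) = 84.02 F

84.02 F


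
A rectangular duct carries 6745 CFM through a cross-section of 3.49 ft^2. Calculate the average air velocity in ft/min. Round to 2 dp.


V = 6745 / 3.49 = 1932.66 ft/min

1932.66 ft/min


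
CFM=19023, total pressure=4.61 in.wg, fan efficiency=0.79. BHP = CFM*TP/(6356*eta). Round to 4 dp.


BHP = 19023 * 4.61 / (6356 * 0.79) = 17.4650 hp

17.4650 hp


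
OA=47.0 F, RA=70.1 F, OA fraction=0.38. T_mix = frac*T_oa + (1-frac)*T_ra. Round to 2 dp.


T_mix = 0.38*47.0 + 0.62*70.1 = 61.32 F

61.32 F


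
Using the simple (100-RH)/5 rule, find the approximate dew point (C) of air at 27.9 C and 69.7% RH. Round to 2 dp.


Td = 27.9 - (100-69.7)/5 = 21.84 C

21.84 C


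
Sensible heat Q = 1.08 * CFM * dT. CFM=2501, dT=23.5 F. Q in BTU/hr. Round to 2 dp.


Q = 1.08 * 2501 * 23.5 = 63475.38 BTU/hr

63475.38 BTU/hr


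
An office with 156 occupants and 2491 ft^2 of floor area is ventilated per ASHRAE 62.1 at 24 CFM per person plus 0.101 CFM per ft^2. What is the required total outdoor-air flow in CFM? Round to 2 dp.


Total = 156*24 + 2491*0.101 = 3995.59 CFM

3995.59 CFM


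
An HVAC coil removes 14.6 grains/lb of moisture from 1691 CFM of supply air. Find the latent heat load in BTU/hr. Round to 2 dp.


Q = 0.68 * 1691 * 14.6 = 16788.25 BTU/hr

16788.25 BTU/hr


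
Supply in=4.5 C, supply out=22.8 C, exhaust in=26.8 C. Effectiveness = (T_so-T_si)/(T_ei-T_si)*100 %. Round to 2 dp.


eff = (22.8-4.5)/(26.8-4.5)*100 = 82.06 %

82.06 %


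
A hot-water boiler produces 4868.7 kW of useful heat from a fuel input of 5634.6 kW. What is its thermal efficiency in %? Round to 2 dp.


eta = (4868.7/5634.6)*100 = 86.41 %

86.41 %


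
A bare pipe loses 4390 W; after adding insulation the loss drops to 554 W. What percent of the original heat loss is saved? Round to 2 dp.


Savings = ((4390-554)/4390)*100 = 87.38 %

87.38 %


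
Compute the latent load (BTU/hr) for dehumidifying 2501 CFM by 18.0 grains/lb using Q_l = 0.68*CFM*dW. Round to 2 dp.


Q = 0.68 * 2501 * 18.0 = 30612.24 BTU/hr

30612.24 BTU/hr


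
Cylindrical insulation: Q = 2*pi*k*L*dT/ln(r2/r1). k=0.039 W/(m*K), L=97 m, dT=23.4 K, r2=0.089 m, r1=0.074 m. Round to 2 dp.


Q = 2*pi*0.039*97*23.4/ln(0.089/0.074) = 3013.48 W

3013.48 W


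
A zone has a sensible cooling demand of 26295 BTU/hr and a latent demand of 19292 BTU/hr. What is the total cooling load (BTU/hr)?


Qt = 26295 + 19292 = 45587 BTU/hr

45587 BTU/hr


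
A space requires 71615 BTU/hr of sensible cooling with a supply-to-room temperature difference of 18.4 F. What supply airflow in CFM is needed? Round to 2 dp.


CFM = 71615 / (1.08 * 18.4) = 3603.81

3603.81 CFM


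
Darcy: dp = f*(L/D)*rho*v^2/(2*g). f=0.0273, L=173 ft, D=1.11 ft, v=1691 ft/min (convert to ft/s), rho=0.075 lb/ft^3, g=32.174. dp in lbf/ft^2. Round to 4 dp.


v_fps = 1691/60 = 28.1833 ft/s
dp = 0.0273*(173/1.11)*0.075*28.1833^2/(2*32.174) = 3.9391 lbf/ft^2

3.9391 lbf/ft^2


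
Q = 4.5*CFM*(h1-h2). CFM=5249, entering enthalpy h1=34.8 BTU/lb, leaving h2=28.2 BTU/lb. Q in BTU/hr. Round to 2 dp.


Q = 4.5 * 5249 * (34.8 - 28.2) = 155895.30 BTU/hr

155895.30 BTU/hr


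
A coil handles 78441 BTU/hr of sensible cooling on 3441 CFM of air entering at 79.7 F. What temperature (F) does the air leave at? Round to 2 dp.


dT = 78441/(1.08*3441) = 21.1074
T_leave = 79.7 - 21.1074 = 58.59 F

58.59 F


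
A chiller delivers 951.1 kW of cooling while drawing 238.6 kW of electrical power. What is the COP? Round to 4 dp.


COP = 951.1 / 238.6 = 3.9862

3.9862


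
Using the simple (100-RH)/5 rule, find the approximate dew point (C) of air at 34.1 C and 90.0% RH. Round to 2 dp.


Td = 34.1 - (100-90.0)/5 = 32.10 C

32.10 C


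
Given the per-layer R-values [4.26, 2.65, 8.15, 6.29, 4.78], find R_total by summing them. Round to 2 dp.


R_total = 4.26 + 2.65 + 8.15 + 6.29 + 4.78 = 26.13

26.13


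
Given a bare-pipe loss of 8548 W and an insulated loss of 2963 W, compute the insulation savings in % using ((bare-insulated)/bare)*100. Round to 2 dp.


Savings = ((8548-2963)/8548)*100 = 65.34 %

65.34 %


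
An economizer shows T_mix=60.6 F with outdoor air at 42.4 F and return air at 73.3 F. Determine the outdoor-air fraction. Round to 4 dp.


frac = (60.6 - 73.3) / (42.4 - 73.3) = 0.4110

0.4110


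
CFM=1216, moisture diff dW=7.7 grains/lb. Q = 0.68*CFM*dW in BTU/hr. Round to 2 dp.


Q = 0.68 * 1216 * 7.7 = 6366.98 BTU/hr

6366.98 BTU/hr


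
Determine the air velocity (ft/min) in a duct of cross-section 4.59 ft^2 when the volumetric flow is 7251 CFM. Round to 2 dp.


V = 7251 / 4.59 = 1579.74 ft/min

1579.74 ft/min


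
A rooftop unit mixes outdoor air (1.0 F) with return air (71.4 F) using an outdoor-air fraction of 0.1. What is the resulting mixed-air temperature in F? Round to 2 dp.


T_mix = 0.1*1.0 + 0.9*71.4 = 64.36 F

64.36 F


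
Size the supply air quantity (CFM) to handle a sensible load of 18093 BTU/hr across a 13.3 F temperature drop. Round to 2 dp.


CFM = 18093 / (1.08 * 13.3) = 1259.61

1259.61 CFM


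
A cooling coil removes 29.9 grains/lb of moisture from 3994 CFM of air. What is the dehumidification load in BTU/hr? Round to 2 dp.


Q = 0.68 * 3994 * 29.9 = 81206.01 BTU/hr

81206.01 BTU/hr


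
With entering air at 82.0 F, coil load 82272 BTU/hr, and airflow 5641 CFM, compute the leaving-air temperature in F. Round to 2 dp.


dT = 82272/(1.08*5641) = 13.5043
T_leave = 82.0 - 13.5043 = 68.50 F

68.50 F


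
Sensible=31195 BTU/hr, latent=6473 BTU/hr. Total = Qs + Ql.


Qt = 31195 + 6473 = 37668 BTU/hr

37668 BTU/hr


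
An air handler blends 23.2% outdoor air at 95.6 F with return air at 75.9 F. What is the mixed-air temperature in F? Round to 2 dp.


T_mix = 75.9 + (23.2/100)*(95.6-75.9) = 80.47 F

80.47 F


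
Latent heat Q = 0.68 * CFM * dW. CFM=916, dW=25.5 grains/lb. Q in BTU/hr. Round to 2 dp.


Q = 0.68 * 916 * 25.5 = 15883.44 BTU/hr

15883.44 BTU/hr


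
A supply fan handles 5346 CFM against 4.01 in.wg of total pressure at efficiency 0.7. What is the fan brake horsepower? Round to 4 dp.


BHP = 5346 * 4.01 / (6356 * 0.7) = 4.8183 hp

4.8183 hp


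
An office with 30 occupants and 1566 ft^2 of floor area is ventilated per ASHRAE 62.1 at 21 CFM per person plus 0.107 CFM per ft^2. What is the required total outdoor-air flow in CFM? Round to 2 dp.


Total = 30*21 + 1566*0.107 = 797.56 CFM

797.56 CFM


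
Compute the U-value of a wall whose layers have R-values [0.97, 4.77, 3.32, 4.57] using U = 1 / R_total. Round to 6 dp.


R_total = 0.97 + 4.77 + 3.32 + 4.57 = 13.63
U = 1/13.63 = 0.073368

0.073368


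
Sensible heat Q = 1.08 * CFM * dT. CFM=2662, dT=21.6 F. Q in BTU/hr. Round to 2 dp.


Q = 1.08 * 2662 * 21.6 = 62099.14 BTU/hr

62099.14 BTU/hr


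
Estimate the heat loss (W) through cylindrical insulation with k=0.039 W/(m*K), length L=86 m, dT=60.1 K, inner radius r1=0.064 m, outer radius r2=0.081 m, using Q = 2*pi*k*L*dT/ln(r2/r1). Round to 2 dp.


Q = 2*pi*0.039*86*60.1/ln(0.081/0.064) = 5376.56 W

5376.56 W


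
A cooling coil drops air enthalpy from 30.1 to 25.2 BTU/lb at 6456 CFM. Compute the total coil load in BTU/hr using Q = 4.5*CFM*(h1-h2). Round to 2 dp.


Q = 4.5 * 6456 * (30.1 - 25.2) = 142354.80 BTU/hr

142354.80 BTU/hr


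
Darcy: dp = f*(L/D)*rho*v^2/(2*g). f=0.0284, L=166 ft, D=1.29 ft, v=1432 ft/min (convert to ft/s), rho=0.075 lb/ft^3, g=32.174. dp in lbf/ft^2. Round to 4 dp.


v_fps = 1432/60 = 23.8667 ft/s
dp = 0.0284*(166/1.29)*0.075*23.8667^2/(2*32.174) = 2.4263 lbf/ft^2

2.4263 lbf/ft^2


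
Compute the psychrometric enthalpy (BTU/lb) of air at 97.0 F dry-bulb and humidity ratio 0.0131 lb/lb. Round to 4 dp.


h = 0.24*97.0 + 0.0131*(1061+0.444*97.0) = 37.7433 BTU/lb

37.7433 BTU/lb


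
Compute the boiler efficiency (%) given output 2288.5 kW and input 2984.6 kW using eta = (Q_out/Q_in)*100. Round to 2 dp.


eta = (2288.5/2984.6)*100 = 76.68 %

76.68 %


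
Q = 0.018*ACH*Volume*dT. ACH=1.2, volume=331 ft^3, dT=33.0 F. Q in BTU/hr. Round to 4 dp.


Q = 0.018 * 1.2 * 331 * 33.0 = 235.9368 BTU/hr

235.9368 BTU/hr


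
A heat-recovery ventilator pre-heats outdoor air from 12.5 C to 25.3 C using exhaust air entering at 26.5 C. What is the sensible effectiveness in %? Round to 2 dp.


eff = (25.3-12.5)/(26.5-12.5)*100 = 91.43 %

91.43 %


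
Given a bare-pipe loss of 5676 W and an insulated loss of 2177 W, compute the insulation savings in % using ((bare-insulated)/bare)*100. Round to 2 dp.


Savings = ((5676-2177)/5676)*100 = 61.65 %

61.65 %


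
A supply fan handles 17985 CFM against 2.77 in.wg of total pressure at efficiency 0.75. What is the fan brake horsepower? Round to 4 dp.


BHP = 17985 * 2.77 / (6356 * 0.75) = 10.4507 hp

10.4507 hp


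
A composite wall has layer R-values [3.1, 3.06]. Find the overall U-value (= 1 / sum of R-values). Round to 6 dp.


R_total = 3.1 + 3.06 = 6.16
U = 1/6.16 = 0.162338

0.162338


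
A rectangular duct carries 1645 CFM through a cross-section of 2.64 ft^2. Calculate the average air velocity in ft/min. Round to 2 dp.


V = 1645 / 2.64 = 623.11 ft/min

623.11 ft/min


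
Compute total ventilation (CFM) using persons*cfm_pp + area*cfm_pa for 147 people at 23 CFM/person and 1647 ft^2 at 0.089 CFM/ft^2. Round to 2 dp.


Total = 147*23 + 1647*0.089 = 3527.58 CFM

3527.58 CFM


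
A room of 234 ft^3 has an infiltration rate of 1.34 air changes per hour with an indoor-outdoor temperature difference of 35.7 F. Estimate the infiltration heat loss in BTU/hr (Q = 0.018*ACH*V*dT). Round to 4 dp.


Q = 0.018 * 1.34 * 234 * 35.7 = 201.4937 BTU/hr

201.4937 BTU/hr


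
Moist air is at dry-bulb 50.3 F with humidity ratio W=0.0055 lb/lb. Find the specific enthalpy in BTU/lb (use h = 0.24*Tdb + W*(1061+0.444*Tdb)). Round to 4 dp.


h = 0.24*50.3 + 0.0055*(1061+0.444*50.3) = 18.0303 BTU/lb

18.0303 BTU/lb


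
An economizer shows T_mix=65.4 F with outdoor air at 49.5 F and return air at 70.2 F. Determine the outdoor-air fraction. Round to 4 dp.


frac = (65.4 - 70.2) / (49.5 - 70.2) = 0.2319

0.2319


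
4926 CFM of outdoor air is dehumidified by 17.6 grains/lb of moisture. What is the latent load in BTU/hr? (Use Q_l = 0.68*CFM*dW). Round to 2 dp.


Q = 0.68 * 4926 * 17.6 = 58954.37 BTU/hr

58954.37 BTU/hr


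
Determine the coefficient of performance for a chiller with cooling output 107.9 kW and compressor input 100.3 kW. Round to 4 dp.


COP = 107.9 / 100.3 = 1.0758

1.0758


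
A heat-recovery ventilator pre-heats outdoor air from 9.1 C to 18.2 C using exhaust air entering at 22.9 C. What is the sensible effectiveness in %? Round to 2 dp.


eff = (18.2-9.1)/(22.9-9.1)*100 = 65.94 %

65.94 %


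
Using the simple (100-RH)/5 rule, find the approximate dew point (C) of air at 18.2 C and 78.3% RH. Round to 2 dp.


Td = 18.2 - (100-78.3)/5 = 13.86 C

13.86 C


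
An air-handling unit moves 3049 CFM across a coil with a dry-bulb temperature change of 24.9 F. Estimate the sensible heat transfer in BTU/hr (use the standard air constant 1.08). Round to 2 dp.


Q = 1.08 * 3049 * 24.9 = 81993.71 BTU/hr

81993.71 BTU/hr


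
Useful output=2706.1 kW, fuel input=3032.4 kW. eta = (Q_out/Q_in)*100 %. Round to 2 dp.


eta = (2706.1/3032.4)*100 = 89.24 %

89.24 %


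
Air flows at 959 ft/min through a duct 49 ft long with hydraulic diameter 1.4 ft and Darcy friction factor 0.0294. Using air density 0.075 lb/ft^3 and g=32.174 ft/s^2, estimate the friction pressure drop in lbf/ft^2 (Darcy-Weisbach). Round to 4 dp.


v_fps = 959/60 = 15.9833 ft/s
dp = 0.0294*(49/1.4)*0.075*15.9833^2/(2*32.174) = 0.3064 lbf/ft^2

0.3064 lbf/ft^2


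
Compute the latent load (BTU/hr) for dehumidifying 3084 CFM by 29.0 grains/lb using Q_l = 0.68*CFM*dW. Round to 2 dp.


Q = 0.68 * 3084 * 29.0 = 60816.48 BTU/hr

60816.48 BTU/hr


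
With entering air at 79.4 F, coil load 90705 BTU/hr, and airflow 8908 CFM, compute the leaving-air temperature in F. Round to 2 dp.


dT = 90705/(1.08*8908) = 9.4282
T_leave = 79.4 - 9.4282 = 69.97 F

69.97 F


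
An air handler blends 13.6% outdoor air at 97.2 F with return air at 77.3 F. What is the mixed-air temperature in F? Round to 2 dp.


T_mix = 77.3 + (13.6/100)*(97.2-77.3) = 80.01 F

80.01 F


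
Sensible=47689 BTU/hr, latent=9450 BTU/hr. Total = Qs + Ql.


Qt = 47689 + 9450 = 57139 BTU/hr

57139 BTU/hr


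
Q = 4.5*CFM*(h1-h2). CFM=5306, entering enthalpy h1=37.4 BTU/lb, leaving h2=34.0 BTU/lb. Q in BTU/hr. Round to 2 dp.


Q = 4.5 * 5306 * (37.4 - 34.0) = 81181.80 BTU/hr

81181.80 BTU/hr


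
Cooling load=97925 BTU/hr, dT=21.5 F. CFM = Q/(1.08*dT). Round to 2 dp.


CFM = 97925 / (1.08 * 21.5) = 4217.27

4217.27 CFM


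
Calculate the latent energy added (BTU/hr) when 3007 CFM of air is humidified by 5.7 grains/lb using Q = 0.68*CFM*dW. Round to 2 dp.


Q = 0.68 * 3007 * 5.7 = 11655.13 BTU/hr

11655.13 BTU/hr


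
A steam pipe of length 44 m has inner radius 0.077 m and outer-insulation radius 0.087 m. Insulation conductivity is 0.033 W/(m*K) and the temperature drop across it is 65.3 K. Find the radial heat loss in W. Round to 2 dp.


Q = 2*pi*0.033*44*65.3/ln(0.087/0.077) = 4879.04 W

4879.04 W


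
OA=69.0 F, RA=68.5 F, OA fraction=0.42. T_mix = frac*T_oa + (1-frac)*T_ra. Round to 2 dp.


T_mix = 0.42*69.0 + 0.58*68.5 = 68.71 F

68.71 F


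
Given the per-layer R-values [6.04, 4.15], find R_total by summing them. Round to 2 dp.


R_total = 6.04 + 4.15 = 10.19

10.19


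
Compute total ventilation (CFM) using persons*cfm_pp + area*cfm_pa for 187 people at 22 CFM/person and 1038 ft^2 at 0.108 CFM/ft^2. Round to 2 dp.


Total = 187*22 + 1038*0.108 = 4226.10 CFM

4226.10 CFM


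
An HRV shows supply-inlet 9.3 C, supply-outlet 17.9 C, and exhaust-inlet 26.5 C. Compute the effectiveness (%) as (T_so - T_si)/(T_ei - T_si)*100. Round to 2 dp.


eff = (17.9-9.3)/(26.5-9.3)*100 = 50.00 %

50.00 %


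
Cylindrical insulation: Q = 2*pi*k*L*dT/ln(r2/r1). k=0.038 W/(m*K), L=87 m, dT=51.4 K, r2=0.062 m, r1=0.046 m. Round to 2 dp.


Q = 2*pi*0.038*87*51.4/ln(0.062/0.046) = 3576.94 W

3576.94 W


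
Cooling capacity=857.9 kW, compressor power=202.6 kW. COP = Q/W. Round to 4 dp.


COP = 857.9 / 202.6 = 4.2345

4.2345


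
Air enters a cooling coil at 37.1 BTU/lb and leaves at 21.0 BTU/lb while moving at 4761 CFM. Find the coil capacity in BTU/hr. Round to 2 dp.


Q = 4.5 * 4761 * (37.1 - 21.0) = 344934.45 BTU/hr

344934.45 BTU/hr


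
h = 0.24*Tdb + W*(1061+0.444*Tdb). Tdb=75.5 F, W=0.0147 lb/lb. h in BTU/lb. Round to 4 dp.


h = 0.24*75.5 + 0.0147*(1061+0.444*75.5) = 34.2095 BTU/lb

34.2095 BTU/lb


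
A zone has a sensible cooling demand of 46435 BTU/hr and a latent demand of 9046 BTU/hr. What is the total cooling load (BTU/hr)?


Qt = 46435 + 9046 = 55481 BTU/hr

55481 BTU/hr


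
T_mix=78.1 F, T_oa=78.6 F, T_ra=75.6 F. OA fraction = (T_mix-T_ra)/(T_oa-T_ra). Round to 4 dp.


frac = (78.1 - 75.6) / (78.6 - 75.6) = 0.8333

0.8333


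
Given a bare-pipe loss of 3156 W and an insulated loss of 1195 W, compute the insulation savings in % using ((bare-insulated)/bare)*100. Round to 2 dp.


Savings = ((3156-1195)/3156)*100 = 62.14 %

62.14 %


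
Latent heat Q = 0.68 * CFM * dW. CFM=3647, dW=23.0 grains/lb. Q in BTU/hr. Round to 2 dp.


Q = 0.68 * 3647 * 23.0 = 57039.08 BTU/hr

57039.08 BTU/hr


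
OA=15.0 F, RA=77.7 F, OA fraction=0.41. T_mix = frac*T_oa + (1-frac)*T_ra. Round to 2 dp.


T_mix = 0.41*15.0 + 0.59*77.7 = 51.99 F

51.99 F


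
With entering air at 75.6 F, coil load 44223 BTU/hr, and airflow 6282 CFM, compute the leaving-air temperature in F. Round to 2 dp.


dT = 44223/(1.08*6282) = 6.5182
T_leave = 75.6 - 6.5182 = 69.08 F

69.08 F


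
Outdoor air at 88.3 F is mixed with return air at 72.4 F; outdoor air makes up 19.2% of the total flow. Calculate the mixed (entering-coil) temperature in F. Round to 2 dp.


T_mix = 72.4 + (19.2/100)*(88.3-72.4) = 75.45 F

75.45 F


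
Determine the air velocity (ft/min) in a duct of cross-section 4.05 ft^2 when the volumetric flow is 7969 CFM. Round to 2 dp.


V = 7969 / 4.05 = 1967.65 ft/min

1967.65 ft/min


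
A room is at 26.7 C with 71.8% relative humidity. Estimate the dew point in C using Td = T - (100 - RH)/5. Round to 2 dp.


Td = 26.7 - (100-71.8)/5 = 21.06 C

21.06 C


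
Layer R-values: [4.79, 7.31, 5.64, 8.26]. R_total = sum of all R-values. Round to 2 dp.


R_total = 4.79 + 7.31 + 5.64 + 8.26 = 26.00

26.00


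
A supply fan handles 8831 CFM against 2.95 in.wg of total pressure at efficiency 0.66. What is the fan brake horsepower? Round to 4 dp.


BHP = 8831 * 2.95 / (6356 * 0.66) = 6.2102 hp

6.2102 hp


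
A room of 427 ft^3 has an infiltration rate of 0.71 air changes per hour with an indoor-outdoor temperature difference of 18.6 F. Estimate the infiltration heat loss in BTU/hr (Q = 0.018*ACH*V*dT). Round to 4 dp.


Q = 0.018 * 0.71 * 427 * 18.6 = 101.5013 BTU/hr

101.5013 BTU/hr


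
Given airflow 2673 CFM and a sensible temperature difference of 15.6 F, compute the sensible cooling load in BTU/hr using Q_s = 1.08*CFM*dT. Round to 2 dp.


Q = 1.08 * 2673 * 15.6 = 45034.70 BTU/hr

45034.70 BTU/hr


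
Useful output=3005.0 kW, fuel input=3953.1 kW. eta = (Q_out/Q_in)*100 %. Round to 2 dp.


eta = (3005.0/3953.1)*100 = 76.02 %

76.02 %


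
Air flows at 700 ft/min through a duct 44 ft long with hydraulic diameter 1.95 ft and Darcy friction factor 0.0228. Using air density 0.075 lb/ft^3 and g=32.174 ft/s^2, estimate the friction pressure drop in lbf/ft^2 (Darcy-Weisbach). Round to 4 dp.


v_fps = 700/60 = 11.6667 ft/s
dp = 0.0228*(44/1.95)*0.075*11.6667^2/(2*32.174) = 0.0816 lbf/ft^2

0.0816 lbf/ft^2


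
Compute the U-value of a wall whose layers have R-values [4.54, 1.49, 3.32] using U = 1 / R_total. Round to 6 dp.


R_total = 4.54 + 1.49 + 3.32 = 9.35
U = 1/9.35 = 0.106952

0.106952


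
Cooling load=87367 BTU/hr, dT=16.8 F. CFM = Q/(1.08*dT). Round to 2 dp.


CFM = 87367 / (1.08 * 16.8) = 4815.20

4815.20 CFM


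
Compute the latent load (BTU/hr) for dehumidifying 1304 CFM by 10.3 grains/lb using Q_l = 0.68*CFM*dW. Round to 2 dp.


Q = 0.68 * 1304 * 10.3 = 9133.22 BTU/hr

9133.22 BTU/hr


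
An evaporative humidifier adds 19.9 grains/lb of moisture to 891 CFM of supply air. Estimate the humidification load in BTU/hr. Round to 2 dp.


Q = 0.68 * 891 * 19.9 = 12057.01 BTU/hr

12057.01 BTU/hr


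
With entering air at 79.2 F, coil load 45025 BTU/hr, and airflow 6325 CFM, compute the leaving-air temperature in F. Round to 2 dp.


dT = 45025/(1.08*6325) = 6.5913
T_leave = 79.2 - 6.5913 = 72.61 F

72.61 F


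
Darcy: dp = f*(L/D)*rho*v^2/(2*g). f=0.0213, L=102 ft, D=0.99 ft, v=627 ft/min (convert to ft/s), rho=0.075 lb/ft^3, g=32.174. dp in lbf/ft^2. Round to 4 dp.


v_fps = 627/60 = 10.45 ft/s
dp = 0.0213*(102/0.99)*0.075*10.45^2/(2*32.174) = 0.2793 lbf/ft^2

0.2793 lbf/ft^2


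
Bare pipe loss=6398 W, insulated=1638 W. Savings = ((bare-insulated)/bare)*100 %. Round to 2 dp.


Savings = ((6398-1638)/6398)*100 = 74.40 %

74.40 %


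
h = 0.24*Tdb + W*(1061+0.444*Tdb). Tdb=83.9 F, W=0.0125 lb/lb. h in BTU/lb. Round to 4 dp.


h = 0.24*83.9 + 0.0125*(1061+0.444*83.9) = 33.8641 BTU/lb

33.8641 BTU/lb


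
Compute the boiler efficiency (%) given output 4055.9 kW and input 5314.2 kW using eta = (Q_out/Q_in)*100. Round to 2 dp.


eta = (4055.9/5314.2)*100 = 76.32 %

76.32 %


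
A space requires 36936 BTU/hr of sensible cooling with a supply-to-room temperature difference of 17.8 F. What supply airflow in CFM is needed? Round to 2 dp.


CFM = 36936 / (1.08 * 17.8) = 1921.35

1921.35 CFM


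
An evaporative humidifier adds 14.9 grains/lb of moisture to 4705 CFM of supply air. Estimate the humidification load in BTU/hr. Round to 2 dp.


Q = 0.68 * 4705 * 14.9 = 47671.06 BTU/hr

47671.06 BTU/hr


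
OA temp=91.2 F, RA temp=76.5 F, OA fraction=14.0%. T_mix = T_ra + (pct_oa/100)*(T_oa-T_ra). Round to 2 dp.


T_mix = 76.5 + (14.0/100)*(91.2-76.5) = 78.56 F

78.56 F


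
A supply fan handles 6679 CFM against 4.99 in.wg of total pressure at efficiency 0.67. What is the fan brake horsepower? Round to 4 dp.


BHP = 6679 * 4.99 / (6356 * 0.67) = 7.8262 hp

7.8262 hp


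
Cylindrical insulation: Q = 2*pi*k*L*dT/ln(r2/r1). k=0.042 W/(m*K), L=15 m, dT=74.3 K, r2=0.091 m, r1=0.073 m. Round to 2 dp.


Q = 2*pi*0.042*15*74.3/ln(0.091/0.073) = 1334.44 W

1334.44 W


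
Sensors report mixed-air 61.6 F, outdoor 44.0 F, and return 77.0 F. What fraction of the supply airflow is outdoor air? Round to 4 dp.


frac = (61.6 - 77.0) / (44.0 - 77.0) = 0.4667

0.4667


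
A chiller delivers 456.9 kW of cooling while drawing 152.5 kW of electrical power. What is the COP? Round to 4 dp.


COP = 456.9 / 152.5 = 2.9961

2.9961


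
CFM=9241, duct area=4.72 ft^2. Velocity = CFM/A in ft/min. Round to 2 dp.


V = 9241 / 4.72 = 1957.84 ft/min

1957.84 ft/min


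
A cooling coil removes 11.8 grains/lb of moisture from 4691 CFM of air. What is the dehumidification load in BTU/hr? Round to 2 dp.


Q = 0.68 * 4691 * 11.8 = 37640.58 BTU/hr

37640.58 BTU/hr


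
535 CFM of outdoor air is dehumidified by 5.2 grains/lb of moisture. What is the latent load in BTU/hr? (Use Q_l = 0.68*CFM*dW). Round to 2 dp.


Q = 0.68 * 535 * 5.2 = 1891.76 BTU/hr

1891.76 BTU/hr


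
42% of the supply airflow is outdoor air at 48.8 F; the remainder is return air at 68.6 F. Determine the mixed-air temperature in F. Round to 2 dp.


T_mix = 0.42*48.8 + 0.58*68.6 = 60.28 F

60.28 F


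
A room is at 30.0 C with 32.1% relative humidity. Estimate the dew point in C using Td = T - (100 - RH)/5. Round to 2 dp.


Td = 30.0 - (100-32.1)/5 = 16.42 C

16.42 C


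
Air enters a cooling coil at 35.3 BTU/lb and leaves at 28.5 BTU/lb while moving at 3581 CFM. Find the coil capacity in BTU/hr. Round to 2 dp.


Q = 4.5 * 3581 * (35.3 - 28.5) = 109578.60 BTU/hr

109578.60 BTU/hr


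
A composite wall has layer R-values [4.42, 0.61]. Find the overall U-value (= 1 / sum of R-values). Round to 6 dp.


R_total = 4.42 + 0.61 = 5.03
U = 1/5.03 = 0.198807

0.198807


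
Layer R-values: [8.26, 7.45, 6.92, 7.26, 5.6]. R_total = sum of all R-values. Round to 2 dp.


R_total = 8.26 + 7.45 + 6.92 + 7.26 + 5.6 = 35.49

35.49


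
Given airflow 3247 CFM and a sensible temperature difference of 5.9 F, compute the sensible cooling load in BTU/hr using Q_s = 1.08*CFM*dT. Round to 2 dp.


Q = 1.08 * 3247 * 5.9 = 20689.88 BTU/hr

20689.88 BTU/hr


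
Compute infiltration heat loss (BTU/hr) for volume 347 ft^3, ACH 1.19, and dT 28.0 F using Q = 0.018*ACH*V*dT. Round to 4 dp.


Q = 0.018 * 1.19 * 347 * 28.0 = 208.1167 BTU/hr

208.1167 BTU/hr


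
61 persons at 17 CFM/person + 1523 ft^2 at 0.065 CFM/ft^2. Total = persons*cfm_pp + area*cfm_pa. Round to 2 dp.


Total = 61*17 + 1523*0.065 = 1136.00 CFM

1136.00 CFM


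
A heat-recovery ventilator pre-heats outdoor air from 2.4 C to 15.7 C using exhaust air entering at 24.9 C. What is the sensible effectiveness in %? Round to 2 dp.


eff = (15.7-2.4)/(24.9-2.4)*100 = 59.11 %

59.11 %


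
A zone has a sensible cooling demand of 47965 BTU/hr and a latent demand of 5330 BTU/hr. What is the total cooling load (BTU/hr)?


Qt = 47965 + 5330 = 53295 BTU/hr

53295 BTU/hr


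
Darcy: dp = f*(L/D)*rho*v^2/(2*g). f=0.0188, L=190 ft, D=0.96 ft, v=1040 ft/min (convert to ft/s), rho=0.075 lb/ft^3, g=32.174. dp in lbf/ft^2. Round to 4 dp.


v_fps = 1040/60 = 17.3333 ft/s
dp = 0.0188*(190/0.96)*0.075*17.3333^2/(2*32.174) = 1.3030 lbf/ft^2

1.3030 lbf/ft^2


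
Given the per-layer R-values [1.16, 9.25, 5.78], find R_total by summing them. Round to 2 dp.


R_total = 1.16 + 9.25 + 5.78 = 16.19

16.19


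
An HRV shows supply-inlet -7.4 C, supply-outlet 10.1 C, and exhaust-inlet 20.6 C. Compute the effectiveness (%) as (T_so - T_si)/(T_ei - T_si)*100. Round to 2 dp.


eff = (10.1-(-7.4))/(20.6-(-7.4))*100 = 62.50 %

62.50 %


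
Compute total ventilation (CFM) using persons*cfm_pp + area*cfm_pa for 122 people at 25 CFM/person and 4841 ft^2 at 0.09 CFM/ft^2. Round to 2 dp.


Total = 122*25 + 4841*0.09 = 3485.69 CFM

3485.69 CFM


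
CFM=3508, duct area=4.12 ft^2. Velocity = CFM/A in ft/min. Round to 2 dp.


V = 3508 / 4.12 = 851.46 ft/min

851.46 ft/min


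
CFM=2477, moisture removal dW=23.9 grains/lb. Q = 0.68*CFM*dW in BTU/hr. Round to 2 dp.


Q = 0.68 * 2477 * 23.9 = 40256.20 BTU/hr

40256.20 BTU/hr


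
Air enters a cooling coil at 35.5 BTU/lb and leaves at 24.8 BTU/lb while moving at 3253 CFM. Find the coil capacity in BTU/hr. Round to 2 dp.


Q = 4.5 * 3253 * (35.5 - 24.8) = 156631.95 BTU/hr

156631.95 BTU/hr


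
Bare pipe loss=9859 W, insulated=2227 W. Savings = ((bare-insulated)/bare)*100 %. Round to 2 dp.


Savings = ((9859-2227)/9859)*100 = 77.41 %

77.41 %


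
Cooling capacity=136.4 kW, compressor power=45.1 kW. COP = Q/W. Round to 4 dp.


COP = 136.4 / 45.1 = 3.0244

3.0244


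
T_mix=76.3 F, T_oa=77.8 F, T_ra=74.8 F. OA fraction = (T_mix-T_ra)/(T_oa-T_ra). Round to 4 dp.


frac = (76.3 - 74.8) / (77.8 - 74.8) = 0.5000

0.5000


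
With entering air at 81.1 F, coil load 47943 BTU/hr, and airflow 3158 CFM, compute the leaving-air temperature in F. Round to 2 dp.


dT = 47943/(1.08*3158) = 14.0569
T_leave = 81.1 - 14.0569 = 67.04 F

67.04 F


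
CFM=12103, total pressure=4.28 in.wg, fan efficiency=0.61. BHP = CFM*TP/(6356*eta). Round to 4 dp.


BHP = 12103 * 4.28 / (6356 * 0.61) = 13.3605 hp

13.3605 hp


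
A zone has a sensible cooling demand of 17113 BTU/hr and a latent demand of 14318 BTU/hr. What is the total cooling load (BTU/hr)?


Qt = 17113 + 14318 = 31431 BTU/hr

31431 BTU/hr


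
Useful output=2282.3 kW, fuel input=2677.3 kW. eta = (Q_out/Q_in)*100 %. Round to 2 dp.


eta = (2282.3/2677.3)*100 = 85.25 %

85.25 %


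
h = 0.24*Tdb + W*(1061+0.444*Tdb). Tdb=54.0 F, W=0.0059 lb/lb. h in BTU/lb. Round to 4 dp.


h = 0.24*54.0 + 0.0059*(1061+0.444*54.0) = 19.3614 BTU/lb

19.3614 BTU/lb


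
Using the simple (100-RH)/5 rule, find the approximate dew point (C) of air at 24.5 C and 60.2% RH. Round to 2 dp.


Td = 24.5 - (100-60.2)/5 = 16.54 C

16.54 C


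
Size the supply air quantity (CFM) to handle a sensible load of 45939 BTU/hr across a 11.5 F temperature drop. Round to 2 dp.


CFM = 45939 / (1.08 * 11.5) = 3698.79

3698.79 CFM


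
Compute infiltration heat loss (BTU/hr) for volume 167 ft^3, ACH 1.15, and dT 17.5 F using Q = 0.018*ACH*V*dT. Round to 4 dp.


Q = 0.018 * 1.15 * 167 * 17.5 = 60.4958 BTU/hr

60.4958 BTU/hr


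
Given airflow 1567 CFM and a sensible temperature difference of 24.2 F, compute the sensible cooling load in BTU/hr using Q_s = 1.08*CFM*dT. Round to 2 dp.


Q = 1.08 * 1567 * 24.2 = 40955.11 BTU/hr

40955.11 BTU/hr


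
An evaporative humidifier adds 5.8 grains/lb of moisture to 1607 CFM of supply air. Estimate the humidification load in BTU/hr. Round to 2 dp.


Q = 0.68 * 1607 * 5.8 = 6338.01 BTU/hr

6338.01 BTU/hr


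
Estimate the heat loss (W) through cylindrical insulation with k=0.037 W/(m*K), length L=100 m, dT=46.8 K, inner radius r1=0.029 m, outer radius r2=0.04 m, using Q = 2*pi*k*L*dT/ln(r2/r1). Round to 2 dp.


Q = 2*pi*0.037*100*46.8/ln(0.04/0.029) = 3383.25 W

3383.25 W


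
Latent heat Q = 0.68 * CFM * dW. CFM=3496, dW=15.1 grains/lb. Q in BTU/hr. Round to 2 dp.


Q = 0.68 * 3496 * 15.1 = 35896.93 BTU/hr

35896.93 BTU/hr


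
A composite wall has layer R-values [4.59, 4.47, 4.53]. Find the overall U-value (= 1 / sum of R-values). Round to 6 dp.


R_total = 4.59 + 4.47 + 4.53 = 13.59
U = 1/13.59 = 0.073584

0.073584


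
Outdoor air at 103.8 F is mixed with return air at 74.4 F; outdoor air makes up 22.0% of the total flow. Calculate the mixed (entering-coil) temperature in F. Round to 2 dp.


T_mix = 74.4 + (22.0/100)*(103.8-74.4) = 80.87 F

80.87 F


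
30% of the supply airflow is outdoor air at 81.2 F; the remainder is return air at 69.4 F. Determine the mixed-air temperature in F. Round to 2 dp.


T_mix = 0.3*81.2 + 0.7*69.4 = 72.94 F

72.94 F


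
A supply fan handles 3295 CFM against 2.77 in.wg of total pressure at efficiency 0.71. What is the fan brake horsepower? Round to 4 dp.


BHP = 3295 * 2.77 / (6356 * 0.71) = 2.0225 hp

2.0225 hp


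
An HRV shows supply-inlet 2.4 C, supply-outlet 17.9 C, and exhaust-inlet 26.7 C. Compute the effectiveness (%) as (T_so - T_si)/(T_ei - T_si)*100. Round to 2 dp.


eff = (17.9-2.4)/(26.7-2.4)*100 = 63.79 %

63.79 %


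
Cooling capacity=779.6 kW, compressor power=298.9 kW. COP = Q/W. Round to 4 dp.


COP = 779.6 / 298.9 = 2.6082

2.6082


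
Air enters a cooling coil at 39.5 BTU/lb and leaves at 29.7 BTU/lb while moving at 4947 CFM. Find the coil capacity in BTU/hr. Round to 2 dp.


Q = 4.5 * 4947 * (39.5 - 29.7) = 218162.70 BTU/hr

218162.70 BTU/hr


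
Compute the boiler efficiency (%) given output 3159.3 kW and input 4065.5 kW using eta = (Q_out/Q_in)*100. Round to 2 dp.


eta = (3159.3/4065.5)*100 = 77.71 %

77.71 %


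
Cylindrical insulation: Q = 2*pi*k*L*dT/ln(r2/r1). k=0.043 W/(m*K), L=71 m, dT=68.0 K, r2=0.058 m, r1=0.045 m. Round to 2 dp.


Q = 2*pi*0.043*71*68.0/ln(0.058/0.045) = 5139.93 W

5139.93 W


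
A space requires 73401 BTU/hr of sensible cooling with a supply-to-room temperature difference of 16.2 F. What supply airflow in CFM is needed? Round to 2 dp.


CFM = 73401 / (1.08 * 16.2) = 4195.30

4195.30 CFM


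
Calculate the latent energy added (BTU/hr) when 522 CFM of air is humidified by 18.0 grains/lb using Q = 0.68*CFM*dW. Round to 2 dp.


Q = 0.68 * 522 * 18.0 = 6389.28 BTU/hr

6389.28 BTU/hr


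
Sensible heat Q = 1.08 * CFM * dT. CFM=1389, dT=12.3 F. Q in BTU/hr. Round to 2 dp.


Q = 1.08 * 1389 * 12.3 = 18451.48 BTU/hr

18451.48 BTU/hr
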